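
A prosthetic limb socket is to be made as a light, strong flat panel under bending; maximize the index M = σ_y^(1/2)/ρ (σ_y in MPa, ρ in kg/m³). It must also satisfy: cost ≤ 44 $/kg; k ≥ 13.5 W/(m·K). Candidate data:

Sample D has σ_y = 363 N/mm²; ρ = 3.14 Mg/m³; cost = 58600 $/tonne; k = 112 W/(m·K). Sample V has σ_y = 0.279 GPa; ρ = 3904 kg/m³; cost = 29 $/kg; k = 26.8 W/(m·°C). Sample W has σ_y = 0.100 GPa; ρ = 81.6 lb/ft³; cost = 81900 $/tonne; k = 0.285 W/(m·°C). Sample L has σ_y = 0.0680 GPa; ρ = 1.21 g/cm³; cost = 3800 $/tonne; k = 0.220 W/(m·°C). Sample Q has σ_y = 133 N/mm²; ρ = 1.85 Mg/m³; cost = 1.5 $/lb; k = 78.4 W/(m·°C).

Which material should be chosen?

sample Q

Screen on constraints: cost ≤ 44 $/kg; k ≥ 13.5 W/(m·K). Survivors: sample V, sample Q.
In SI units:
  sample V: σ_y = 279.0 MPa, ρ = 3904 kg/m³
  sample Q: σ_y = 133.0 MPa, ρ = 1850 kg/m³
  sample Q: M = 6.23×10⁻³
  sample V: M = 4.28×10⁻³
The maximum is for sample Q.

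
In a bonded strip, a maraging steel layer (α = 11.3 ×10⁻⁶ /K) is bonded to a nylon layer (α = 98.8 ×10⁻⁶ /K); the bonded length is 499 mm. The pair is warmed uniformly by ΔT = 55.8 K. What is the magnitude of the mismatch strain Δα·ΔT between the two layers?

Δα = |11.3 − 98.8|×10⁻⁶/K = 87.5×10⁻⁶/K.
Mismatch strain = Δα·ΔT = 87.5×10⁻⁶ × 55.8 = 4.88×10⁻³.

4.88×10⁻³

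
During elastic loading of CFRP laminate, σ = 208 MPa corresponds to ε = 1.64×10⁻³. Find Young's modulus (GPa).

E = σ/ε = 208 MPa / 1.64×10⁻³ = 126800 MPa = 127 GPa.

127 GPa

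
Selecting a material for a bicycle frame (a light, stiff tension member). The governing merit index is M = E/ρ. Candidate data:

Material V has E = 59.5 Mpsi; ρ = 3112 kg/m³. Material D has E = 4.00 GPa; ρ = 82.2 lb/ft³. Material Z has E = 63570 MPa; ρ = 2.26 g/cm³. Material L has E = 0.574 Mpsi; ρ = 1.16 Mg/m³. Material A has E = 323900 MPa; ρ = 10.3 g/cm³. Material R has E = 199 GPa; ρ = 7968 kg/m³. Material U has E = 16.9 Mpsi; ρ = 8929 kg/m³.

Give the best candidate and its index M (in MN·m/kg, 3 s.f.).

material V, M = 132 MN·m/kg

In SI units:
  material V: E = 410.2 GPa, ρ = 3112 kg/m³
  material D: E = 4.000 GPa, ρ = 1317 kg/m³
  material Z: E = 63.57 GPa, ρ = 2260 kg/m³
  material L: E = 3.958 GPa, ρ = 1160 kg/m³
  material A: E = 323.9 GPa, ρ = 10300 kg/m³
  material R: E = 199.0 GPa, ρ = 7968 kg/m³
  material U: E = 116.5 GPa, ρ = 8929 kg/m³
  material V: M = 132 MN·m/kg
  material A: M = 31.4 MN·m/kg
  material Z: M = 28.1 MN·m/kg
  material R: M = 25.0 MN·m/kg
  material U: M = 13.0 MN·m/kg
  material L: M = 3.41 MN·m/kg
  material D: M = 3.04 MN·m/kg
Highest index: material V.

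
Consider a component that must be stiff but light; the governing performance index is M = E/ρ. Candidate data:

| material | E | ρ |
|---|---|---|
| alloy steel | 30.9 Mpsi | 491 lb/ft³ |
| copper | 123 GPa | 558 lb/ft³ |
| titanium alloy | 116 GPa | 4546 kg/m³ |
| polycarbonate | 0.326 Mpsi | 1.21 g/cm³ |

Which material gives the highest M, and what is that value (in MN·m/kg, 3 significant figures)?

In SI units:
  alloy steel: E = 213.0 GPa, ρ = 7865 kg/m³
  copper: E = 123.0 GPa, ρ = 8938 kg/m³
  titanium alloy: E = 116.0 GPa, ρ = 4546 kg/m³
  polycarbonate: E = 2.248 GPa, ρ = 1210 kg/m³
  alloy steel: M = 27.1 MN·m/kg
  titanium alloy: M = 25.5 MN·m/kg
  copper: M = 13.8 MN·m/kg
  polycarbonate: M = 1.86 MN·m/kg
The maximum is for alloy steel.

alloy steel, M = 27.1 MN·m/kg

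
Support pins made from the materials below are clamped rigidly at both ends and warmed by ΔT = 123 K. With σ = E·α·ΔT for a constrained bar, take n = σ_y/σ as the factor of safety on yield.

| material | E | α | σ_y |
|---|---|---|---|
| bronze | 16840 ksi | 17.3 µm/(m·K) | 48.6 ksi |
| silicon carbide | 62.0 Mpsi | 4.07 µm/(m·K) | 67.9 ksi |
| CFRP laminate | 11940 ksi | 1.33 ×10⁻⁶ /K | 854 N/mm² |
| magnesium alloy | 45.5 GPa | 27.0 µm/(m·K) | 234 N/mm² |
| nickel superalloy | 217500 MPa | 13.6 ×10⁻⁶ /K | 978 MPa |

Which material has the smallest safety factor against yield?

bronze

Per material, after unit conversion:
  bronze: E = 116.1, α = 17.3, σ_y = 335.1 → σ = 247 MPa, n = 1.36
  silicon carbide: E = 427.5, α = 4.07, σ_y = 468.2 → σ = 214 MPa, n = 2.19
  CFRP laminate: E = 82.32, α = 1.33, σ_y = 854.0 → σ = 13.5 MPa, n = 63.4
  magnesium alloy: E = 45.50, α = 27.0, σ_y = 234.0 → σ = 151 MPa, n = 1.55
  nickel superalloy: E = 217.5, α = 13.6, σ_y = 978.0 → σ = 364 MPa, n = 2.69
The minimum is bronze at n = 1.36.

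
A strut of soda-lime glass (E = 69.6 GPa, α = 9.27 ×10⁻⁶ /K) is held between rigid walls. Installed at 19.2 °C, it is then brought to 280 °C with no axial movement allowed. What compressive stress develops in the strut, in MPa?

ΔT = 260.8 K. Constrained thermal stress σ = E·α·ΔT = 69.60×10³ MPa × 9.27×10⁻⁶ × 260.8 = 168 MPa (compressive).

168 MPa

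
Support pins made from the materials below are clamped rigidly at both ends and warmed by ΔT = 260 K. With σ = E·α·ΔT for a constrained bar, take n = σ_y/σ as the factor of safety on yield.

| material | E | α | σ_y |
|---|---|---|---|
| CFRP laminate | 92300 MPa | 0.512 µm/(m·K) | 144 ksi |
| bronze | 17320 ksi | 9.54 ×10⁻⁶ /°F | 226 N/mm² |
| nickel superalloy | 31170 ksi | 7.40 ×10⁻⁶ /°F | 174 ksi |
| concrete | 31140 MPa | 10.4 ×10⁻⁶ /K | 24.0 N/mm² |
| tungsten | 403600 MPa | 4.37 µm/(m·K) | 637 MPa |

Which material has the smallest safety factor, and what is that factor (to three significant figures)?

Converting E to GPa, α to ×10⁻⁶/K, σ_y to MPa, then σ and n for each:
  CFRP laminate: E = 92.30, α = 0.512, σ_y = 992.8 → σ = 12.3 MPa, n = 80.8
  bronze: E = 119.4, α = 17.2, σ_y = 226.0 → σ = 533 MPa, n = 0.424
  nickel superalloy: E = 214.9, α = 13.3, σ_y = 1200 → σ = 744 MPa, n = 1.61
  concrete: E = 31.14, α = 10.4, σ_y = 24.00 → σ = 84.2 MPa, n = 0.285
  tungsten: E = 403.6, α = 4.37, σ_y = 637.0 → σ = 459 MPa, n = 1.39
The minimum is concrete at n = 0.285.

concrete, n = 0.285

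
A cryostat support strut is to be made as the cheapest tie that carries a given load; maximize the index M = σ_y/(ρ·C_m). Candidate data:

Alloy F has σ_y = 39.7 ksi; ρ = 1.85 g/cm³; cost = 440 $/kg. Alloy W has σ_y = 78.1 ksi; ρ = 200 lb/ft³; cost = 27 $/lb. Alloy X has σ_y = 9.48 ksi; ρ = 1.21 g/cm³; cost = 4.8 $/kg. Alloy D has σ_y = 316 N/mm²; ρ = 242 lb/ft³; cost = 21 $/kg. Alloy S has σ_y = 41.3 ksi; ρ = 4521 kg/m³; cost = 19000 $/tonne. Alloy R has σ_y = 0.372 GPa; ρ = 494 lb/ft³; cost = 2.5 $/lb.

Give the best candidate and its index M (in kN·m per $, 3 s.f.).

alloy X, M = 11.3 kN·m per $

In SI units:
  alloy F: σ_y = 273.7 MPa, ρ = 1850 kg/m³, cost = 440.0 $/kg
  alloy W: σ_y = 538.5 MPa, ρ = 3204 kg/m³, cost = 59.52 $/kg
  alloy X: σ_y = 65.36 MPa, ρ = 1210 kg/m³, cost = 4.800 $/kg
  alloy D: σ_y = 316.0 MPa, ρ = 3876 kg/m³, cost = 21.00 $/kg
  alloy S: σ_y = 284.8 MPa, ρ = 4521 kg/m³, cost = 19.00 $/kg
  alloy R: σ_y = 372.0 MPa, ρ = 7913 kg/m³, cost = 5.511 $/kg
  alloy X: M = 11.3 kN·m per $
  alloy R: M = 8.53 kN·m per $
  alloy D: M = 3.88 kN·m per $
  alloy S: M = 3.31 kN·m per $
  alloy W: M = 2.82 kN·m per $
  alloy F: M = 0.336 kN·m per $
Alloy X ranks first.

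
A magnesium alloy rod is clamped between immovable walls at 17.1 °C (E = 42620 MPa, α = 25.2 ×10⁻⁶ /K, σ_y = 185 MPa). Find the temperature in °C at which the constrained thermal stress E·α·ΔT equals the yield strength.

E = 42620 MPa = 42.62 GPa.
E·α·ΔT = 185.0 MPa ⇒ ΔT = 185.0 / (42.62×10³ × 25.2×10⁻⁶) = 172.2 K.
T = 17.1 + 172.2 = 189.3 °C.

189 °C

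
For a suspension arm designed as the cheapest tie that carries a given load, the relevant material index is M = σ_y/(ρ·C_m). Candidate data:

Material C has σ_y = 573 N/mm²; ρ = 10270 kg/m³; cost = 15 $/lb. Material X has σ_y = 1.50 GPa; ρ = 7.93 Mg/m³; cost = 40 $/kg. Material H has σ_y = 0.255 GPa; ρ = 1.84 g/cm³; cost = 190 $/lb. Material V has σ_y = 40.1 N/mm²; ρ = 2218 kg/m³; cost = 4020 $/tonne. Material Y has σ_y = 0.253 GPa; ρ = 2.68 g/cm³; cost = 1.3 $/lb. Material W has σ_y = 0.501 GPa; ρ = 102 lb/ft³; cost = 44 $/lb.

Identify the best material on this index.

material Y

After converting to SI:
  material C: σ_y = 573.0 MPa, ρ = 10270 kg/m³, cost = 33.07 $/kg
  material X: σ_y = 1500 MPa, ρ = 7930 kg/m³, cost = 40.00 $/kg
  material H: σ_y = 255.0 MPa, ρ = 1840 kg/m³, cost = 418.9 $/kg
  material V: σ_y = 40.10 MPa, ρ = 2218 kg/m³, cost = 4.020 $/kg
  material Y: σ_y = 253.0 MPa, ρ = 2680 kg/m³, cost = 2.866 $/kg
  material W: σ_y = 501.0 MPa, ρ = 1634 kg/m³, cost = 97.00 $/kg
  material Y: M = 32.9 kN·m per $
  material X: M = 4.73 kN·m per $
  material V: M = 4.50 kN·m per $
  material W: M = 3.16 kN·m per $
  material C: M = 1.69 kN·m per $
  material H: M = 0.331 kN·m per $
Material Y ranks first.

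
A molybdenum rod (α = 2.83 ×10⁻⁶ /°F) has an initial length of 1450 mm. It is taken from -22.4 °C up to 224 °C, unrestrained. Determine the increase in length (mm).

Convert α: 2.83×10⁻⁶/°F × (9/5) = 5.09×10⁻⁶/K.
ΔT = 224 − (-22.4) = 246.4 K.
ΔL = α·L₀·ΔT = 5.09×10⁻⁶ × 1450 mm × 246.4 K = 1.82 mm.

1.82 mm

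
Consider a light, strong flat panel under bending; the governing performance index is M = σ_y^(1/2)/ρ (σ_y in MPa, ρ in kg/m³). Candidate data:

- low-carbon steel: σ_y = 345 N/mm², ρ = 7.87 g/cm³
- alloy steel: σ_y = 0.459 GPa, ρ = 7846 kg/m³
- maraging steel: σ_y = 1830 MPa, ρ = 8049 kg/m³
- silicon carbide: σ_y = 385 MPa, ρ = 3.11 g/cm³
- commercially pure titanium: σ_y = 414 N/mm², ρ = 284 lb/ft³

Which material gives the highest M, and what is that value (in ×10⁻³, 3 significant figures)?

silicon carbide, M = 6.31×10⁻³

After converting to SI:
  low-carbon steel: σ_y = 345.0 MPa, ρ = 7870 kg/m³
  alloy steel: σ_y = 459.0 MPa, ρ = 7846 kg/m³
  maraging steel: σ_y = 1830 MPa, ρ = 8049 kg/m³
  silicon carbide: σ_y = 385.0 MPa, ρ = 3110 kg/m³
  commercially pure titanium: σ_y = 414.0 MPa, ρ = 4549 kg/m³
  silicon carbide: M = 6.31×10⁻³
  maraging steel: M = 5.31×10⁻³
  commercially pure titanium: M = 4.47×10⁻³
  alloy steel: M = 2.73×10⁻³
  low-carbon steel: M = 2.36×10⁻³
Silicon carbide has the largest M.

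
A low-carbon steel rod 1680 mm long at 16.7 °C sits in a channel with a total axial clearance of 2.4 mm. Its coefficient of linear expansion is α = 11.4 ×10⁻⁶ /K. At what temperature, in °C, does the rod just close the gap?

α·L₀·ΔT = 2.4 mm ⇒ ΔT = 2.4 / (11.4×10⁻⁶ × 1680.0) = 125.3 K.
T = 16.7 + 125.3 = 142.0 °C.

142 °C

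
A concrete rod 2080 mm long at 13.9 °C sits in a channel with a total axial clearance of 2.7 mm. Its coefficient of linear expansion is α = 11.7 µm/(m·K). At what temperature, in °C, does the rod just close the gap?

125 °C

α·L₀·ΔT = 2.7 mm ⇒ ΔT = 2.7 / (11.7×10⁻⁶ × 2080.0) = 110.9 K.
T = 13.9 + 110.9 = 124.8 °C.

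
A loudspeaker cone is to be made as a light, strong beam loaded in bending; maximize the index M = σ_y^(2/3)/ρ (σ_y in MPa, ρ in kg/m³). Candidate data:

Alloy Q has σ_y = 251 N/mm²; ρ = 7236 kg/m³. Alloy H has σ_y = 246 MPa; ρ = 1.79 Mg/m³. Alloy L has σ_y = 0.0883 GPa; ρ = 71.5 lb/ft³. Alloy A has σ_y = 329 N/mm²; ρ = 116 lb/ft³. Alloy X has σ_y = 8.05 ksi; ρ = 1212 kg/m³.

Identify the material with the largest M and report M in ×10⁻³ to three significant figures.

alloy A, M = 25.6×10⁻³

After converting to SI:
  alloy Q: σ_y = 251.0 MPa, ρ = 7236 kg/m³
  alloy H: σ_y = 246.0 MPa, ρ = 1790 kg/m³
  alloy L: σ_y = 88.30 MPa, ρ = 1145 kg/m³
  alloy A: σ_y = 329.0 MPa, ρ = 1858 kg/m³
  alloy X: σ_y = 55.50 MPa, ρ = 1212 kg/m³
  alloy A: M = 25.6×10⁻³
  alloy H: M = 21.9×10⁻³
  alloy L: M = 17.3×10⁻³
  alloy X: M = 12.0×10⁻³
  alloy Q: M = 5.50×10⁻³
Alloy A ranks first.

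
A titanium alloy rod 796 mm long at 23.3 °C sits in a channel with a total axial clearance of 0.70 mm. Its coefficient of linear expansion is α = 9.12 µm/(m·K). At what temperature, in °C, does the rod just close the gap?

120 °C

α·L₀·ΔT = 0.7 mm ⇒ ΔT = 0.7 / (9.12×10⁻⁶ × 796.0) = 96.43 K.
T = 23.3 + 96.43 = 119.7 °C.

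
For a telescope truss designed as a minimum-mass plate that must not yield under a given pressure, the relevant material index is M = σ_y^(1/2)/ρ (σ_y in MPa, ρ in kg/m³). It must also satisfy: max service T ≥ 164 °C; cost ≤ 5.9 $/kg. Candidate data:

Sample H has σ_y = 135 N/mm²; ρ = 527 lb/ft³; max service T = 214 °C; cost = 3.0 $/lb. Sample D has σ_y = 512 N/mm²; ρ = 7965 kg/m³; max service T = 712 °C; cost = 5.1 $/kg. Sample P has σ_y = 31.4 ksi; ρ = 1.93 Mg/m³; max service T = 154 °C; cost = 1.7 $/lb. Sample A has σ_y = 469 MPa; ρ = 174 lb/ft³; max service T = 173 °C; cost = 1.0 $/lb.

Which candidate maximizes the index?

sample A

Screen on constraints: max service T ≥ 164 °C; cost ≤ 5.9 $/kg. Survivors: sample D, sample A.
Putting every candidate on a common basis:
  sample D: σ_y = 512.0 MPa, ρ = 7965 kg/m³
  sample A: σ_y = 469.0 MPa, ρ = 2787 kg/m³
  sample A: M = 7.77×10⁻³
  sample D: M = 2.84×10⁻³
Highest index: sample A.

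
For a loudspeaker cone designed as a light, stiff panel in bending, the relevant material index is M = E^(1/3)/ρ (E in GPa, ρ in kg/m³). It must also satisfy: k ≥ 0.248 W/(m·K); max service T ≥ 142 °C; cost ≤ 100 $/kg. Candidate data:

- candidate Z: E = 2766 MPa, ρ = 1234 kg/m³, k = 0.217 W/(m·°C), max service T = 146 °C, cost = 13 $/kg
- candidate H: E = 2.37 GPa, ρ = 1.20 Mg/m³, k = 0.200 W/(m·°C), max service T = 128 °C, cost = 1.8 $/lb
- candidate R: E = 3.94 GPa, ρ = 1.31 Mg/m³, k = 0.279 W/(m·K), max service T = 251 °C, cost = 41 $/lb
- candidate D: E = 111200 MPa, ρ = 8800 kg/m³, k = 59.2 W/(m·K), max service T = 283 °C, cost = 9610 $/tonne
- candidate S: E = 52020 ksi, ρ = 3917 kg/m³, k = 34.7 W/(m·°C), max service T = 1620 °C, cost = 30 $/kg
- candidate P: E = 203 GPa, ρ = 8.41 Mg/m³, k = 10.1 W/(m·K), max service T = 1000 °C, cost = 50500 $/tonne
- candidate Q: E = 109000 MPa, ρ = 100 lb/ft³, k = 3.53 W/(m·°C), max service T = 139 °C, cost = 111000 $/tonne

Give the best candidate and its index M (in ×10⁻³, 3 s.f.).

Screen on constraints: k ≥ 0.248 W/(m·K); max service T ≥ 142 °C; cost ≤ 100 $/kg. Survivors: candidate R, candidate D, candidate S, candidate P.
In SI units:
  candidate R: E = 3.940 GPa, ρ = 1310 kg/m³
  candidate D: E = 111.2 GPa, ρ = 8800 kg/m³
  candidate S: E = 358.7 GPa, ρ = 3917 kg/m³
  candidate P: E = 203.0 GPa, ρ = 8410 kg/m³
  candidate S: M = 1.81×10⁻³
  candidate R: M = 1.21×10⁻³
  candidate P: M = 0.699×10⁻³
  candidate D: M = 0.546×10⁻³
Candidate S has the largest M.

candidate S, M = 1.81×10⁻³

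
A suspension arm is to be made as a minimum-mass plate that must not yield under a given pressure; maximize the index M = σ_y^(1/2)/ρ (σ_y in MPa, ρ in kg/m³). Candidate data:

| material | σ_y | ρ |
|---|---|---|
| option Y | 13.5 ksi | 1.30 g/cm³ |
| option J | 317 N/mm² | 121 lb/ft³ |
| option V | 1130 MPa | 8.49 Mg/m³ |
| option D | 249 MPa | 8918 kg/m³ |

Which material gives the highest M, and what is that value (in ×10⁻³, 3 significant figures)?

Putting every candidate on a common basis:
  option Y: σ_y = 93.08 MPa, ρ = 1300 kg/m³
  option J: σ_y = 317.0 MPa, ρ = 1938 kg/m³
  option V: σ_y = 1130 MPa, ρ = 8490 kg/m³
  option D: σ_y = 249.0 MPa, ρ = 8918 kg/m³
  option J: M = 9.19×10⁻³
  option Y: M = 7.42×10⁻³
  option V: M = 3.96×10⁻³
  option D: M = 1.77×10⁻³
The maximum is for option J.

option J, M = 9.19×10⁻³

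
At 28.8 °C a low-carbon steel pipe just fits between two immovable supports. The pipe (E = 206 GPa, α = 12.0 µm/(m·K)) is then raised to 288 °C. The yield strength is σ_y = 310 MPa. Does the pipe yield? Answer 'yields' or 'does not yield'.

ΔT = 259.2 K. Constrained thermal stress σ = E·α·ΔT = 206.0×10³ MPa × 12.0×10⁻⁶ × 259.2 = 641 MPa (compressive).
Compare to σ_y = 310 MPa: σ ≥ σ_y, so it yields.

yields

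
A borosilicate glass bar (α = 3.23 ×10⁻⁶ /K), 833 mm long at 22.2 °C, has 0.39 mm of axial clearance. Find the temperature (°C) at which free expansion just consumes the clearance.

α·L₀·ΔT = 0.39 mm ⇒ ΔT = 0.39 / (3.23×10⁻⁶ × 833.0) = 144.9 K.
T = 22.2 + 144.9 = 167.1 °C.

167 °C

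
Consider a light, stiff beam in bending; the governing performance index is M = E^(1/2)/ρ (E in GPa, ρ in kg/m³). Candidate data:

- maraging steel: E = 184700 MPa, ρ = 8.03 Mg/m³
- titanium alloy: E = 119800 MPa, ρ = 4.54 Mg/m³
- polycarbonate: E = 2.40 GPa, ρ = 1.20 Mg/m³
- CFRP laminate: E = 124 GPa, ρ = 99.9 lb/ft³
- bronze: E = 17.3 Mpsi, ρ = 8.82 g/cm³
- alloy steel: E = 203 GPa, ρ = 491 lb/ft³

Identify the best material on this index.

Normalizing units and computing the index:
  maraging steel: E = 184.7 GPa, ρ = 8030 kg/m³
  titanium alloy: E = 119.8 GPa, ρ = 4540 kg/m³
  polycarbonate: E = 2.400 GPa, ρ = 1200 kg/m³
  CFRP laminate: E = 124.0 GPa, ρ = 1600 kg/m³
  bronze: E = 119.3 GPa, ρ = 8820 kg/m³
  alloy steel: E = 203.0 GPa, ρ = 7865 kg/m³
  CFRP laminate: M = 6.96×10⁻³
  titanium alloy: M = 2.41×10⁻³
  alloy steel: M = 1.81×10⁻³
  maraging steel: M = 1.69×10⁻³
  polycarbonate: M = 1.29×10⁻³
  bronze: M = 1.24×10⁻³
CFRP laminate ranks first.

CFRP laminate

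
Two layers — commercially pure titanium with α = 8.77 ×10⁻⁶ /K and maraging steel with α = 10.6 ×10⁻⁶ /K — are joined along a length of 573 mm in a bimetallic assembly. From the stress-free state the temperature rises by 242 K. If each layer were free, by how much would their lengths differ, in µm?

254 µm

Δα = |8.77 − 10.6|×10⁻⁶/K = 1.83×10⁻⁶/K.
ΔL_mismatch = Δα·L·ΔT = 1.83×10⁻⁶ × 573.0 mm × 242.0 K = 254 µm.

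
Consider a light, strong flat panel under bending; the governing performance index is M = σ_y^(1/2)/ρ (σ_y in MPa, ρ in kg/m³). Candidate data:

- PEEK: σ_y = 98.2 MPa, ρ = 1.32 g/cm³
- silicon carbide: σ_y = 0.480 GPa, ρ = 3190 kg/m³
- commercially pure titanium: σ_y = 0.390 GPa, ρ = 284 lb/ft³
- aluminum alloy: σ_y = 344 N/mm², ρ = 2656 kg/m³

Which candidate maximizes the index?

Putting every candidate on a common basis:
  PEEK: σ_y = 98.20 MPa, ρ = 1320 kg/m³
  silicon carbide: σ_y = 480.0 MPa, ρ = 3190 kg/m³
  commercially pure titanium: σ_y = 390.0 MPa, ρ = 4549 kg/m³
  aluminum alloy: σ_y = 344.0 MPa, ρ = 2656 kg/m³
  PEEK: M = 7.51×10⁻³
  aluminum alloy: M = 6.98×10⁻³
  silicon carbide: M = 6.87×10⁻³
  commercially pure titanium: M = 4.34×10⁻³
The maximum is for PEEK.

PEEK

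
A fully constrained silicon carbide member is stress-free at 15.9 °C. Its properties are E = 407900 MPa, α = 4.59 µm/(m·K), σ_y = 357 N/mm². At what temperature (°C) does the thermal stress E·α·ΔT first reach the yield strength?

207 °C

E = 407900 MPa = 407.9 GPa.
σ_y = 357 N/mm² = 357.0 MPa.
E·α·ΔT = 357.0 MPa ⇒ ΔT = 357.0 / (407.9×10³ × 4.59×10⁻⁶) = 190.7 K.
T = 15.9 + 190.7 = 206.6 °C.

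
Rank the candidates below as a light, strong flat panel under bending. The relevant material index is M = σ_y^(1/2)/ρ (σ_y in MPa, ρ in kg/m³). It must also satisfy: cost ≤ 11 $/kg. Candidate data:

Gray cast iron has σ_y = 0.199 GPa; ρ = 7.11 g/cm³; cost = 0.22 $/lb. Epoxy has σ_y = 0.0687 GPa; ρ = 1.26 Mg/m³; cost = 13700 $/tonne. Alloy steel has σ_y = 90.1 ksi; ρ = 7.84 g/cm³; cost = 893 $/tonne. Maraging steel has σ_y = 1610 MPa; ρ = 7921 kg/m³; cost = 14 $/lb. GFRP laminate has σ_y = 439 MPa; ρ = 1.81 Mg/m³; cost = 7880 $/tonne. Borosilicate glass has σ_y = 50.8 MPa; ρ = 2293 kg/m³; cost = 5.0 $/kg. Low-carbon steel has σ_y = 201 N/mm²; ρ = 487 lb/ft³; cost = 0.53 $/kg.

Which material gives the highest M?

Screen on constraints: cost ≤ 11 $/kg. Survivors: gray cast iron, alloy steel, GFRP laminate, borosilicate glass, low-carbon steel.
After converting to SI:
  gray cast iron: σ_y = 199.0 MPa, ρ = 7110 kg/m³
  alloy steel: σ_y = 621.2 MPa, ρ = 7840 kg/m³
  GFRP laminate: σ_y = 439.0 MPa, ρ = 1810 kg/m³
  borosilicate glass: σ_y = 50.80 MPa, ρ = 2293 kg/m³
  low-carbon steel: σ_y = 201.0 MPa, ρ = 7801 kg/m³
  GFRP laminate: M = 11.6×10⁻³
  alloy steel: M = 3.18×10⁻³
  borosilicate glass: M = 3.11×10⁻³
  gray cast iron: M = 1.98×10⁻³
  low-carbon steel: M = 1.82×10⁻³
GFRP laminate has the largest M.

GFRP laminate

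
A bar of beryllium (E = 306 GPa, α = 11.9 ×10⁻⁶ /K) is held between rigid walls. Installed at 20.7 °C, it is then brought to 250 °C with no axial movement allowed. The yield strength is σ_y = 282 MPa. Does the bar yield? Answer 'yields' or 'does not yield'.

yields

ΔT = 229.3 K. Constrained thermal stress σ = E·α·ΔT = 306.0×10³ MPa × 11.9×10⁻⁶ × 229.3 = 835 MPa (compressive).
Compare to σ_y = 282 MPa: σ ≥ σ_y, so it yields.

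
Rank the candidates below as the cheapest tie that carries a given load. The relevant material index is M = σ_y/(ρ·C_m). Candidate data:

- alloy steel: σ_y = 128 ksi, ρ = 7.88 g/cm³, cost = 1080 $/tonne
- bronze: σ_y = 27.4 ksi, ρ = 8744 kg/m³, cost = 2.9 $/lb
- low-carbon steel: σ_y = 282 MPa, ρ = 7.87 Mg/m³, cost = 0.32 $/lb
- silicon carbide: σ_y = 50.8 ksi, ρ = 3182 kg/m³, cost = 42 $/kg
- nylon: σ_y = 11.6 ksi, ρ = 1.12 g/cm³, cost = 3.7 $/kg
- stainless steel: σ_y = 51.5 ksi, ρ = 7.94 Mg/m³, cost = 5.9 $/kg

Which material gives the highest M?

In SI units:
  alloy steel: σ_y = 882.5 MPa, ρ = 7880 kg/m³, cost = 1.080 $/kg
  bronze: σ_y = 188.9 MPa, ρ = 8744 kg/m³, cost = 6.393 $/kg
  low-carbon steel: σ_y = 282.0 MPa, ρ = 7870 kg/m³, cost = 0.7055 $/kg
  silicon carbide: σ_y = 350.3 MPa, ρ = 3182 kg/m³, cost = 42.00 $/kg
  nylon: σ_y = 79.98 MPa, ρ = 1120 kg/m³, cost = 3.700 $/kg
  stainless steel: σ_y = 355.1 MPa, ρ = 7940 kg/m³, cost = 5.900 $/kg
  alloy steel: M = 104 kN·m per $
  low-carbon steel: M = 50.8 kN·m per $
  nylon: M = 19.3 kN·m per $
  stainless steel: M = 7.58 kN·m per $
  bronze: M = 3.38 kN·m per $
  silicon carbide: M = 2.62 kN·m per $
The maximum is for alloy steel.

alloy steel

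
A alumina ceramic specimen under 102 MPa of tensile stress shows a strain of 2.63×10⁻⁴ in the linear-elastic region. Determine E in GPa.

E = σ/ε = 102 MPa / 2.63×10⁻⁴ = 387800 MPa = 388 GPa.

388 GPa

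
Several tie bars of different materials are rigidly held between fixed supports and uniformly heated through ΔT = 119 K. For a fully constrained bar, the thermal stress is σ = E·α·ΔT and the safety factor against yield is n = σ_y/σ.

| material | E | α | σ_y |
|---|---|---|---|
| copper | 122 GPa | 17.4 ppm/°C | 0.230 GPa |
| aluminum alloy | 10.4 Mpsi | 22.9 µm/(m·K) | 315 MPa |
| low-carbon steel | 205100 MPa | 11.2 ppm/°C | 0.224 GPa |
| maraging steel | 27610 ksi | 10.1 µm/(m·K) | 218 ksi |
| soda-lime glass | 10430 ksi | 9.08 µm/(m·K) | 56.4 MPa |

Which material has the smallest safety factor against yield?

soda-lime glass

Converting E to GPa, α to ×10⁻⁶/K, σ_y to MPa, then σ and n for each:
  copper: E = 122.0, α = 17.4, σ_y = 230.0 → σ = 253 MPa, n = 0.910
  aluminum alloy: E = 71.71, α = 22.9, σ_y = 315.0 → σ = 195 MPa, n = 1.61
  low-carbon steel: E = 205.1, α = 11.2, σ_y = 224.0 → σ = 273 MPa, n = 0.819
  maraging steel: E = 190.4, α = 10.1, σ_y = 1503 → σ = 229 MPa, n = 6.57
  soda-lime glass: E = 71.91, α = 9.08, σ_y = 56.40 → σ = 77.7 MPa, n = 0.726
The minimum is soda-lime glass at n = 0.726.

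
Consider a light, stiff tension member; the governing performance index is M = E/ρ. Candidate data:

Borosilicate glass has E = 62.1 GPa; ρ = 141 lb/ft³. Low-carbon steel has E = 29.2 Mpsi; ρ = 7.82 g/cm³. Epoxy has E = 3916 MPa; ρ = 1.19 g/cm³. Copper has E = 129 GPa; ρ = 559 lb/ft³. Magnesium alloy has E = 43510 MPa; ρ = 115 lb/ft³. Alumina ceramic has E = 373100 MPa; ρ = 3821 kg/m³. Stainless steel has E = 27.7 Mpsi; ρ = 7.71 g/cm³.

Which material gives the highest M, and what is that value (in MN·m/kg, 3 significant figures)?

Convert each candidate to consistent units, then evaluate M:
  borosilicate glass: E = 62.10 GPa, ρ = 2259 kg/m³
  low-carbon steel: E = 201.3 GPa, ρ = 7820 kg/m³
  epoxy: E = 3.916 GPa, ρ = 1190 kg/m³
  copper: E = 129.0 GPa, ρ = 8954 kg/m³
  magnesium alloy: E = 43.51 GPa, ρ = 1842 kg/m³
  alumina ceramic: E = 373.1 GPa, ρ = 3821 kg/m³
  stainless steel: E = 191.0 GPa, ρ = 7710 kg/m³
  alumina ceramic: M = 97.6 MN·m/kg
  borosilicate glass: M = 27.5 MN·m/kg
  low-carbon steel: M = 25.7 MN·m/kg
  stainless steel: M = 24.8 MN·m/kg
  magnesium alloy: M = 23.6 MN·m/kg
  copper: M = 14.4 MN·m/kg
  epoxy: M = 3.29 MN·m/kg
Highest index: alumina ceramic.

alumina ceramic, M = 97.6 MN·m/kg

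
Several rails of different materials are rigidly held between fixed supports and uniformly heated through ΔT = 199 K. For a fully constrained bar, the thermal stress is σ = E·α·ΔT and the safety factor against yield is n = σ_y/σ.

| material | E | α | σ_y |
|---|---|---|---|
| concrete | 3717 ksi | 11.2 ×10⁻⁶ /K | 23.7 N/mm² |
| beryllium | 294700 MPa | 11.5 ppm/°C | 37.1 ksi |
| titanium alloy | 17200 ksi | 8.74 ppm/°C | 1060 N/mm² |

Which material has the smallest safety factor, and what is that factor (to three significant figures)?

beryllium, n = 0.379

In consistent units (E in GPa, α in ×10⁻⁶/K, σ_y in MPa):
  concrete: E = 25.63, α = 11.2, σ_y = 23.70 → σ = 57.1 MPa, n = 0.415
  beryllium: E = 294.7, α = 11.5, σ_y = 255.8 → σ = 674 MPa, n = 0.379
  titanium alloy: E = 118.6, α = 8.74, σ_y = 1060 → σ = 206 MPa, n = 5.14
Beryllium has the lowest safety factor, n = 0.379.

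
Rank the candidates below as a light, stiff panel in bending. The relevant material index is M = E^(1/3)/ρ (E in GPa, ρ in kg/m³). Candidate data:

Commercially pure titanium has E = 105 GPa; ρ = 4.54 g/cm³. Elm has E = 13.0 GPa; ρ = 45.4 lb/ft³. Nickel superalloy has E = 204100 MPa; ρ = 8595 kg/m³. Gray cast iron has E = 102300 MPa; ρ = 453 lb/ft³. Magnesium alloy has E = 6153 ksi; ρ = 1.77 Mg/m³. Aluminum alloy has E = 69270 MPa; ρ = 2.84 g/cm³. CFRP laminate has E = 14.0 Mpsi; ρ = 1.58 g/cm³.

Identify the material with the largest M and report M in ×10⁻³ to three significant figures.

elm, M = 3.23×10⁻³

Convert each candidate to consistent units, then evaluate M:
  commercially pure titanium: E = 105.0 GPa, ρ = 4540 kg/m³
  elm: E = 13.00 GPa, ρ = 727.2 kg/m³
  nickel superalloy: E = 204.1 GPa, ρ = 8595 kg/m³
  gray cast iron: E = 102.3 GPa, ρ = 7256 kg/m³
  magnesium alloy: E = 42.42 GPa, ρ = 1770 kg/m³
  aluminum alloy: E = 69.27 GPa, ρ = 2840 kg/m³
  CFRP laminate: E = 96.53 GPa, ρ = 1580 kg/m³
  elm: M = 3.23×10⁻³
  CFRP laminate: M = 2.90×10⁻³
  magnesium alloy: M = 1.97×10⁻³
  aluminum alloy: M = 1.45×10⁻³
  commercially pure titanium: M = 1.04×10⁻³
  nickel superalloy: M = 0.685×10⁻³
  gray cast iron: M = 0.645×10⁻³
Elm ranks first.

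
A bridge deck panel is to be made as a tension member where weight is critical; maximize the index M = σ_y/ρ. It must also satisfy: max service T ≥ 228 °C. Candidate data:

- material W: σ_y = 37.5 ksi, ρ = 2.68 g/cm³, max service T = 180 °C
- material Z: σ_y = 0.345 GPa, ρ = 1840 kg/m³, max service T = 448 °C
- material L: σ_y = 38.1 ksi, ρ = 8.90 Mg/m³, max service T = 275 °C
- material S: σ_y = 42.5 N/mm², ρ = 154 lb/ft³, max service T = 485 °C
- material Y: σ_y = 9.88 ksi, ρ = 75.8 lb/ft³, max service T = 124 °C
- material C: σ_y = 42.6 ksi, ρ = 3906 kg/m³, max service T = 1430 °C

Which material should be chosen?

material Z

Screen on constraints: max service T ≥ 228 °C. Survivors: material Z, material L, material S, material C.
In SI units:
  material Z: σ_y = 345.0 MPa, ρ = 1840 kg/m³
  material L: σ_y = 262.7 MPa, ρ = 8900 kg/m³
  material S: σ_y = 42.50 MPa, ρ = 2467 kg/m³
  material C: σ_y = 293.7 MPa, ρ = 3906 kg/m³
  material Z: M = 187 kN·m/kg
  material C: M = 75.2 kN·m/kg
  material L: M = 29.5 kN·m/kg
  material S: M = 17.2 kN·m/kg
The maximum is for material Z.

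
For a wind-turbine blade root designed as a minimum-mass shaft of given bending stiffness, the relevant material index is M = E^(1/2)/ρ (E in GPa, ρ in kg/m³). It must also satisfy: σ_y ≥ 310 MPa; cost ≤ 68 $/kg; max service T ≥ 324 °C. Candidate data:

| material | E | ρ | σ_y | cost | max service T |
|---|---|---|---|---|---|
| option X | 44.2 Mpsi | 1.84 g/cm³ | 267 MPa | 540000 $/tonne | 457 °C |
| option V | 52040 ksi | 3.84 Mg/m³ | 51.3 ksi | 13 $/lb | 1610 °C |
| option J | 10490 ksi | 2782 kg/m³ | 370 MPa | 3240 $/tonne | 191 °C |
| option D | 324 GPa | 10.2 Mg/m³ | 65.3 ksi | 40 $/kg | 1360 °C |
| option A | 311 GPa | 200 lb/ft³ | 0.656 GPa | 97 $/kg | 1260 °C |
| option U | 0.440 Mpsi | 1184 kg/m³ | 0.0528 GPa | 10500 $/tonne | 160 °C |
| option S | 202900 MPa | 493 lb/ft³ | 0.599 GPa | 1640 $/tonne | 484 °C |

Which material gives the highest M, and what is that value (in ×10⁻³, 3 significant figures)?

option V, M = 4.93×10⁻³

Screen on constraints: σ_y ≥ 310 MPa; cost ≤ 68 $/kg; max service T ≥ 324 °C. Survivors: option V, option D, option S.
Normalizing units and computing the index:
  option V: E = 358.8 GPa, ρ = 3840 kg/m³
  option D: E = 324.0 GPa, ρ = 10200 kg/m³
  option S: E = 202.9 GPa, ρ = 7897 kg/m³
  option V: M = 4.93×10⁻³
  option S: M = 1.80×10⁻³
  option D: M = 1.76×10⁻³
The maximum is for option V.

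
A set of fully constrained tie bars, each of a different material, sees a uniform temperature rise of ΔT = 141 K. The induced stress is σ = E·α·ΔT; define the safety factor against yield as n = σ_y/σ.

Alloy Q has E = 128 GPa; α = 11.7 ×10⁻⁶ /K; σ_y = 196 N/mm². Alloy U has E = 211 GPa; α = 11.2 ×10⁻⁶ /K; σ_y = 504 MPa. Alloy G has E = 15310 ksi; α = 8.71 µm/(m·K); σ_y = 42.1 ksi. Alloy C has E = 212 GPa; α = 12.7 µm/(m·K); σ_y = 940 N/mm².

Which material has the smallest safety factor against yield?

alloy Q

Per material, after unit conversion:
  alloy Q: E = 128.0, α = 11.7, σ_y = 196.0 → σ = 211 MPa, n = 0.928
  alloy U: E = 211.0, α = 11.2, σ_y = 504.0 → σ = 333 MPa, n = 1.51
  alloy G: E = 105.6, α = 8.71, σ_y = 290.3 → σ = 130 MPa, n = 2.24
  alloy C: E = 212.0, α = 12.7, σ_y = 940.0 → σ = 380 MPa, n = 2.48
The minimum is alloy Q at n = 0.928.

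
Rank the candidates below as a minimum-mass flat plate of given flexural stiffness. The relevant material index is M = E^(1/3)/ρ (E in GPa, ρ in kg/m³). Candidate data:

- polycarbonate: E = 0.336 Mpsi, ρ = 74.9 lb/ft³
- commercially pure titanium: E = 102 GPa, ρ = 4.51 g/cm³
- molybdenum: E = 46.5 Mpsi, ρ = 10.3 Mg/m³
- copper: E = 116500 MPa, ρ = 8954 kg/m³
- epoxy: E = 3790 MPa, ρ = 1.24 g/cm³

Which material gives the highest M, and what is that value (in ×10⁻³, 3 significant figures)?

epoxy, M = 1.26×10⁻³

Putting every candidate on a common basis:
  polycarbonate: E = 2.317 GPa, ρ = 1200 kg/m³
  commercially pure titanium: E = 102.0 GPa, ρ = 4510 kg/m³
  molybdenum: E = 320.6 GPa, ρ = 10300 kg/m³
  copper: E = 116.5 GPa, ρ = 8954 kg/m³
  epoxy: E = 3.790 GPa, ρ = 1240 kg/m³
  epoxy: M = 1.26×10⁻³
  polycarbonate: M = 1.10×10⁻³
  commercially pure titanium: M = 1.04×10⁻³
  molybdenum: M = 0.664×10⁻³
  copper: M = 0.545×10⁻³
The maximum is for epoxy.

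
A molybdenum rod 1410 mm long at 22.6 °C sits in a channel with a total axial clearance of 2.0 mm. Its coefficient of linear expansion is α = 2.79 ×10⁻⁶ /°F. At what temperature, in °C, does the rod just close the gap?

α = 2.79×10⁻⁶/°F × 9/5 = 5.02×10⁻⁶/K.
α·L₀·ΔT = 2.0 mm ⇒ ΔT = 2.0 / (5.02×10⁻⁶ × 1410.0) = 282.4 K.
T = 22.6 + 282.4 = 305.0 °C.

305 °C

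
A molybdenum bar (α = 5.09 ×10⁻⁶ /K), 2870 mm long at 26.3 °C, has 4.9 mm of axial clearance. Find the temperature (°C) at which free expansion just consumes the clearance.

362 °C

α·L₀·ΔT = 4.9 mm ⇒ ΔT = 4.9 / (5.09×10⁻⁶ × 2870.0) = 335.4 K.
T = 26.3 + 335.4 = 361.7 °C.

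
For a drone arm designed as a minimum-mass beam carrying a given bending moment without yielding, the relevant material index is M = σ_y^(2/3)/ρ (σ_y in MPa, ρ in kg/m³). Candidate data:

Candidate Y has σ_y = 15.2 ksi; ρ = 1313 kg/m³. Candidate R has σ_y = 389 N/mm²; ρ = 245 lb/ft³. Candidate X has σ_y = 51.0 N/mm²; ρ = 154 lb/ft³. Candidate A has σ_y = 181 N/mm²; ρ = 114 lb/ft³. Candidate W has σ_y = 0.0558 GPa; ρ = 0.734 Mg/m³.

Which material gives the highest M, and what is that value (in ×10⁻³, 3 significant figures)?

candidate W, M = 19.9×10⁻³

Normalizing units and computing the index:
  candidate Y: σ_y = 104.8 MPa, ρ = 1313 kg/m³
  candidate R: σ_y = 389.0 MPa, ρ = 3925 kg/m³
  candidate X: σ_y = 51.00 MPa, ρ = 2467 kg/m³
  candidate A: σ_y = 181.0 MPa, ρ = 1826 kg/m³
  candidate W: σ_y = 55.80 MPa, ρ = 734.0 kg/m³
  candidate W: M = 19.9×10⁻³
  candidate A: M = 17.5×10⁻³
  candidate Y: M = 16.9×10⁻³
  candidate R: M = 13.6×10⁻³
  candidate X: M = 5.57×10⁻³
Highest index: candidate W.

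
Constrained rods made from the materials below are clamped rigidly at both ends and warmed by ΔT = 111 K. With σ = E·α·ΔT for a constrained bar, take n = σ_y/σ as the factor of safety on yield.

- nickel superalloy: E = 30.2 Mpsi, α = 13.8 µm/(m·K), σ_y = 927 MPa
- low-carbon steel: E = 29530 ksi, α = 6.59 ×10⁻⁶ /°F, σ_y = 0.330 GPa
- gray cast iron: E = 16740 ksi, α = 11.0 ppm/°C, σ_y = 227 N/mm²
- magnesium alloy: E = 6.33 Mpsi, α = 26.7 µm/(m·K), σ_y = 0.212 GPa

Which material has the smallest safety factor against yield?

With everything in SI (GPa, ×10⁻⁶/K, MPa):
  nickel superalloy: E = 208.2, α = 13.8, σ_y = 927.0 → σ = 319 MPa, n = 2.91
  low-carbon steel: E = 203.6, α = 11.9, σ_y = 330.0 → σ = 268 MPa, n = 1.23
  gray cast iron: E = 115.4, α = 11.0, σ_y = 227.0 → σ = 141 MPa, n = 1.61
  magnesium alloy: E = 43.64, α = 26.7, σ_y = 212.0 → σ = 129 MPa, n = 1.64
Smallest n: low-carbon steel with n = 1.23.

low-carbon steel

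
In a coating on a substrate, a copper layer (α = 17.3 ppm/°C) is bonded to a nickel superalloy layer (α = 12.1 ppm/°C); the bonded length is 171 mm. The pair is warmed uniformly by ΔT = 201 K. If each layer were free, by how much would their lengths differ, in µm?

179 µm

Δα = |17.3 − 12.1|×10⁻⁶/K = 5.20×10⁻⁶/K.
ΔL_mismatch = Δα·L·ΔT = 5.20×10⁻⁶ × 171.0 mm × 201.0 K = 179 µm.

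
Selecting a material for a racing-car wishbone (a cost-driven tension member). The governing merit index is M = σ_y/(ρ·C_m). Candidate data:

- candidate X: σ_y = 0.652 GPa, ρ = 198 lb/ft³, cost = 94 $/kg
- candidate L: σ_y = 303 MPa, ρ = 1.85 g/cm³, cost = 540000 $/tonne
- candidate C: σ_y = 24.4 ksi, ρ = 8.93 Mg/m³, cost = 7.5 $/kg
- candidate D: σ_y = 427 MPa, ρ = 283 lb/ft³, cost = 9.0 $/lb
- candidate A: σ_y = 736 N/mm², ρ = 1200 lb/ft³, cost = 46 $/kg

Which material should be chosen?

candidate D

Normalizing units and computing the index:
  candidate X: σ_y = 652.0 MPa, ρ = 3172 kg/m³, cost = 94.00 $/kg
  candidate L: σ_y = 303.0 MPa, ρ = 1850 kg/m³, cost = 540.0 $/kg
  candidate C: σ_y = 168.2 MPa, ρ = 8930 kg/m³, cost = 7.500 $/kg
  candidate D: σ_y = 427.0 MPa, ρ = 4533 kg/m³, cost = 19.84 $/kg
  candidate A: σ_y = 736.0 MPa, ρ = 19220 kg/m³, cost = 46.00 $/kg
  candidate D: M = 4.75 kN·m per $
  candidate C: M = 2.51 kN·m per $
  candidate X: M = 2.19 kN·m per $
  candidate A: M = 0.832 kN·m per $
  candidate L: M = 0.303 kN·m per $
The maximum is for candidate D.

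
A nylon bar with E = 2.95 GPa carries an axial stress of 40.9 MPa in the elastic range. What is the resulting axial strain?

0.0139

ε = σ/E = 40.9 / 2950 = 0.0139.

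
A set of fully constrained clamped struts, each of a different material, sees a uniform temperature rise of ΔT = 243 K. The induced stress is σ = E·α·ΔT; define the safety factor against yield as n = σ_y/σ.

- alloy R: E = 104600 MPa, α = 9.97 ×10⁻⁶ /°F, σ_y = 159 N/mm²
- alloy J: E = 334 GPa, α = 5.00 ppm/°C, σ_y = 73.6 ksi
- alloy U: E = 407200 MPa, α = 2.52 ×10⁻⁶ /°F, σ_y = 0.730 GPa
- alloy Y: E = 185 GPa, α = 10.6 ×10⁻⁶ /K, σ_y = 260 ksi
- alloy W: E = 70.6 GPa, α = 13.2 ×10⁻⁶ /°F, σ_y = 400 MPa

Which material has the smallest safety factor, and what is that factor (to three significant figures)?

alloy R, n = 0.349

In consistent units (E in GPa, α in ×10⁻⁶/K, σ_y in MPa):
  alloy R: E = 104.6, α = 17.9, σ_y = 159.0 → σ = 456 MPa, n = 0.349
  alloy J: E = 334.0, α = 5.00, σ_y = 507.5 → σ = 406 MPa, n = 1.25
  alloy U: E = 407.2, α = 4.54, σ_y = 730.0 → σ = 449 MPa, n = 1.63
  alloy Y: E = 185.0, α = 10.6, σ_y = 1793 → σ = 477 MPa, n = 3.76
  alloy W: E = 70.60, α = 23.8, σ_y = 400.0 → σ = 408 MPa, n = 0.981
Alloy R has the lowest safety factor, n = 0.349.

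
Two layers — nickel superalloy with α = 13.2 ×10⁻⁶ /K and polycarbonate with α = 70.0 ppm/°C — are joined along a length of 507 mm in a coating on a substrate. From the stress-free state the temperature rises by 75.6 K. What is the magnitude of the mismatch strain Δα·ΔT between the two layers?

4.29×10⁻³

Δα = |13.2 − 70.0|×10⁻⁶/K = 56.8×10⁻⁶/K.
Mismatch strain = Δα·ΔT = 56.8×10⁻⁶ × 75.6 = 4.29×10⁻³.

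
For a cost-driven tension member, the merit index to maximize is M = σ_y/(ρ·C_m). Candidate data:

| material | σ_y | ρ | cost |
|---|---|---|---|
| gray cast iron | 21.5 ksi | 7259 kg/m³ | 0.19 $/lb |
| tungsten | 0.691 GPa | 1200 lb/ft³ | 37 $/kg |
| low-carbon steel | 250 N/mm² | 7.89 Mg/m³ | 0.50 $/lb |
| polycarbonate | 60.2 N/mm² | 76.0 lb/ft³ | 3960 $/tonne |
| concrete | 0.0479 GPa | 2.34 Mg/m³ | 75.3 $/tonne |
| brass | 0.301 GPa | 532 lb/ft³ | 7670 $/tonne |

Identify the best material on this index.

Convert each candidate to consistent units, then evaluate M:
  gray cast iron: σ_y = 148.2 MPa, ρ = 7259 kg/m³, cost = 0.4189 $/kg
  tungsten: σ_y = 691.0 MPa, ρ = 19220 kg/m³, cost = 37.00 $/kg
  low-carbon steel: σ_y = 250.0 MPa, ρ = 7890 kg/m³, cost = 1.102 $/kg
  polycarbonate: σ_y = 60.20 MPa, ρ = 1217 kg/m³, cost = 3.960 $/kg
  concrete: σ_y = 47.90 MPa, ρ = 2340 kg/m³, cost = 0.07530 $/kg
  brass: σ_y = 301.0 MPa, ρ = 8522 kg/m³, cost = 7.670 $/kg
  concrete: M = 272 kN·m per $
  gray cast iron: M = 48.8 kN·m per $
  low-carbon steel: M = 28.7 kN·m per $
  polycarbonate: M = 12.5 kN·m per $
  brass: M = 4.61 kN·m per $
  tungsten: M = 0.972 kN·m per $
The maximum is for concrete.

concrete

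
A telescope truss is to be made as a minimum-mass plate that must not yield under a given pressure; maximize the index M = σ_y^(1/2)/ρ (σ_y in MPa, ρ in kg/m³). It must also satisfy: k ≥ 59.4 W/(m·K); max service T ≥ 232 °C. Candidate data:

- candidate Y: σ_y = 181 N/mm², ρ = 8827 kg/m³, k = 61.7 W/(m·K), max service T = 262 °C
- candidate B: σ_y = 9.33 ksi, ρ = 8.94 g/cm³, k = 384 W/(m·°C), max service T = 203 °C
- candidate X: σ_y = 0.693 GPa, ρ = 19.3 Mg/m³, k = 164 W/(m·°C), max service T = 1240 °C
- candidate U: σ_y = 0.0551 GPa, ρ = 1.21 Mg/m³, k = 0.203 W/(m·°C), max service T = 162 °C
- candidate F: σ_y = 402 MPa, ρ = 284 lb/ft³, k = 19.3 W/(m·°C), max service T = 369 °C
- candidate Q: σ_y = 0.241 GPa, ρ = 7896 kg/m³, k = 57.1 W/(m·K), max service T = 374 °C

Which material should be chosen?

candidate Y

Screen on constraints: k ≥ 59.4 W/(m·K); max service T ≥ 232 °C. Survivors: candidate Y, candidate X.
Putting every candidate on a common basis:
  candidate Y: σ_y = 181.0 MPa, ρ = 8827 kg/m³
  candidate X: σ_y = 693.0 MPa, ρ = 19300 kg/m³
  candidate Y: M = 1.52×10⁻³
  candidate X: M = 1.36×10⁻³
The maximum is for candidate Y.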